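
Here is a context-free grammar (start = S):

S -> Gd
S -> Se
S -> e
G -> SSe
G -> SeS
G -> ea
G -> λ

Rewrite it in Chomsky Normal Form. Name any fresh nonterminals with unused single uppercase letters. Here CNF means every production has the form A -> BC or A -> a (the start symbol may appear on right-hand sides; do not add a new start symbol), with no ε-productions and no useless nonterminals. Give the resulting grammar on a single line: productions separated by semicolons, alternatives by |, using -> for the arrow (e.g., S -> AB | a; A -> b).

Nullable: {G}; after ε-elimination: S -> d | e | Gd | Se; G -> ea | SSe | SeS.
No unit productions to eliminate.
TERM: introduce B -> a, C -> d, A -> e and substitute in every rule of length ≥2.
BIN: G -> SAS becomes G -> SD, D -> AS; G -> SSA becomes G -> SE, E -> SA.

S -> d | e | GC | SA; A -> e; B -> a; C -> d; D -> AS; E -> SA; G -> AB | SD | SE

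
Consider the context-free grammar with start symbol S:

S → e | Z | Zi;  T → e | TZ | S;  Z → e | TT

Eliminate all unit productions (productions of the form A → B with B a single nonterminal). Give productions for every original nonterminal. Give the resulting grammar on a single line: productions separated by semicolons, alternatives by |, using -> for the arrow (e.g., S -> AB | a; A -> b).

Unit productions: S->Z, T->S.
Unit pairs (A ⇒* B via units): (S,Z), (T,S), (T,Z).
S: inherits non-unit rules of {S, Z} → TT | Zi | e.
T: inherits non-unit rules of {S, T, Z} → TT | TZ | Zi | e.
Z: inherits non-unit rules of {Z} → TT | e.

S -> e | TT | Zi; T -> e | TT | TZ | Zi; Z -> e | TT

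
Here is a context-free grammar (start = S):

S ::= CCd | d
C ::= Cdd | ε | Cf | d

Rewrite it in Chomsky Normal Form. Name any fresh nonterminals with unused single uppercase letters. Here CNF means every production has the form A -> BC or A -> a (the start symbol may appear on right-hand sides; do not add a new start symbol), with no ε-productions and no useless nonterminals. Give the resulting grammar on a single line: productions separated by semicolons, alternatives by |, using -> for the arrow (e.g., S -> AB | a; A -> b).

S -> d | CA | CE; A -> d; B -> f; C -> d | f | AA | CB | CD; D -> AA; E -> CA

Nullable: {C}; after ε-elimination: S -> d | Cd | CCd; C -> d | f | Cf | dd | Cdd.
No unit productions to eliminate.
TERM: introduce A -> d, B -> f and substitute in every rule of length ≥2.
BIN: C -> CAA becomes C -> CD, D -> AA; S -> CCA becomes S -> CE, E -> CA.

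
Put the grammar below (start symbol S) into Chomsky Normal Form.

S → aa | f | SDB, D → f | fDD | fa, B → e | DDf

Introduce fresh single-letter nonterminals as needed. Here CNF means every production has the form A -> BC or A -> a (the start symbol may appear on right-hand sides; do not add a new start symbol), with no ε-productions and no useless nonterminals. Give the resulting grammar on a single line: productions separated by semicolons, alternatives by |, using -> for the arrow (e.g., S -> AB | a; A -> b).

No ε-productions.
No unit productions to eliminate.
TERM: introduce C -> a, A -> f and substitute in every rule of length ≥2.
BIN: B -> DDA becomes B -> DE, E -> DA; D -> ADD becomes D -> AF, F -> DD; S -> SDB becomes S -> SG, G -> DB.

S -> f | CC | SG; A -> f; B -> e | DE; C -> a; D -> f | AC | AF; E -> DA; F -> DD; G -> DB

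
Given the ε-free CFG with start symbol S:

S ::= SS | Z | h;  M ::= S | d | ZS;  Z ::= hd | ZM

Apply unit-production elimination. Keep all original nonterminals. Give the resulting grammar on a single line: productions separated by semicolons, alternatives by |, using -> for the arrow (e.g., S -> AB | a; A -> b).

S -> h | SS | ZM | hd; M -> d | h | SS | ZM | ZS | hd; Z -> ZM | hd

Unit productions: M->S, S->Z.
Unit pairs (A ⇒* B via units): (M,S), (M,Z), (S,Z).
S: inherits non-unit rules of {S, Z} → SS | ZM | h | hd.
M: inherits non-unit rules of {M, S, Z} → SS | ZM | ZS | d | h | hd.
Z: inherits non-unit rules of {Z} → ZM | hd.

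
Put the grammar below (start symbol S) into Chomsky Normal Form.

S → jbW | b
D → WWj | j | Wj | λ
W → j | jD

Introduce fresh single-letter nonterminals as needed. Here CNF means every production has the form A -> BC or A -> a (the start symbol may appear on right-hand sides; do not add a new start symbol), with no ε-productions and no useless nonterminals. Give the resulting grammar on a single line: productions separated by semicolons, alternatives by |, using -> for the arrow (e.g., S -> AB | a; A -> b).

S -> b | AE; A -> j; B -> b; C -> WA; D -> j | WA | WC; E -> BW; W -> j | AD

Nullable: {D}; after ε-elimination: S -> b | jbW; D -> j | Wj | WWj; W -> j | jD.
No unit productions to eliminate.
TERM: introduce B -> b, A -> j and substitute in every rule of length ≥2.
BIN: D -> WWA becomes D -> WC, C -> WA; S -> ABW becomes S -> AE, E -> BW.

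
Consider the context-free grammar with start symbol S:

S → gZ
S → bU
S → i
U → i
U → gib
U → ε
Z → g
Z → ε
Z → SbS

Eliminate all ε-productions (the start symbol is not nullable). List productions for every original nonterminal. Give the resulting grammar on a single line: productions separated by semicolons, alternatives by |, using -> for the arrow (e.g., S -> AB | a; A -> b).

S -> b | g | i | bU | gZ; U -> i | gib; Z -> g | SbS

Nullable set: {U, Z}.
S -> bU: U nullable, giving b | bU.
S -> gZ: Z nullable, giving g | gZ.
Drop U -> ε.
Drop Z -> ε.
Unchanged (no nullable symbols): S -> i; U -> gib; U -> i; Z -> SbS; Z -> g.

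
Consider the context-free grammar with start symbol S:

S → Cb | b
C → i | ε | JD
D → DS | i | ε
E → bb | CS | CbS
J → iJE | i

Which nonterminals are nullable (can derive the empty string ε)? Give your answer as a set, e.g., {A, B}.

{C, D}

Directly nullable (have an ε-rule): {C, D}.
Not nullable: E, J, S — each has a terminal in every rule's right-hand side or depends on a non-nullable symbol.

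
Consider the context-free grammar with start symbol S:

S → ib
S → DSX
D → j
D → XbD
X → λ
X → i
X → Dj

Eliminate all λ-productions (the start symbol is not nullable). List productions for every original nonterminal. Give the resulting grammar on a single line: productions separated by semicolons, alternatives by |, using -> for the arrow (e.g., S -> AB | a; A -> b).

S -> DS | ib | DSX; D -> j | bD | XbD; X -> i | Dj

Nullable set: {X}.
S -> DSX: X nullable, giving DS | DSX.
D -> XbD: X nullable, giving XbD | bD.
Drop X -> λ.
Unchanged (no nullable symbols): S -> ib; D -> j; X -> Dj; X -> i.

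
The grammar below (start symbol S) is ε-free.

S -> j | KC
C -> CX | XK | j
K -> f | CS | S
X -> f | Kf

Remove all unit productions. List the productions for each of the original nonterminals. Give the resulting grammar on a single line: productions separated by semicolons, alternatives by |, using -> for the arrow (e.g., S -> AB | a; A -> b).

S -> j | KC; C -> j | CX | XK; K -> f | j | CS | KC; X -> f | Kf

Unit productions: K->S.
Unit pairs (A ⇒* B via units): (K,S).
S: inherits non-unit rules of {S} → KC | j.
C: inherits non-unit rules of {C} → CX | XK | j.
K: inherits non-unit rules of {K, S} → CS | KC | f | j.
X: inherits non-unit rules of {X} → Kf | f.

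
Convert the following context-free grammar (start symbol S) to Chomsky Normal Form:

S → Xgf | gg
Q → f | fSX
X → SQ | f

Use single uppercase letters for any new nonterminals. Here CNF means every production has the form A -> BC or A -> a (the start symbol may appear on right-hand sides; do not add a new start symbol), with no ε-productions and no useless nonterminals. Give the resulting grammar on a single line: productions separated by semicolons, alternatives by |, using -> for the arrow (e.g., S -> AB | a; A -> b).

S -> BB | XD; A -> f; B -> g; C -> SX; D -> BA; Q -> f | AC; X -> f | SQ

No ε-productions.
No unit productions to eliminate.
TERM: introduce A -> f, B -> g and substitute in every rule of length ≥2.
BIN: Q -> ASX becomes Q -> AC, C -> SX; S -> XBA becomes S -> XD, D -> BA.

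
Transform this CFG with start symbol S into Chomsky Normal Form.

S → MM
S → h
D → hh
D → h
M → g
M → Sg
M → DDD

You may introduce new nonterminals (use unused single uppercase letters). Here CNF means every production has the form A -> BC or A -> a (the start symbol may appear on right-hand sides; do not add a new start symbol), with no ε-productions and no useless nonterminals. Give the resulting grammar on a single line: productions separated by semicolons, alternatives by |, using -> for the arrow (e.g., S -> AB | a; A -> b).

No ε-productions.
No unit productions to eliminate.
TERM: introduce B -> g, A -> h and substitute in every rule of length ≥2.
BIN: M -> DDD becomes M -> DC, C -> DD.

S -> h | MM; A -> h; B -> g; C -> DD; D -> h | AA; M -> g | DC | SB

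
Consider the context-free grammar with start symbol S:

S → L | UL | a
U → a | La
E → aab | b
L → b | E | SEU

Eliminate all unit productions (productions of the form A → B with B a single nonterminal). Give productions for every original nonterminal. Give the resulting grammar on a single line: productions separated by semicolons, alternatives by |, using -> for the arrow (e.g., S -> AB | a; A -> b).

S -> a | b | UL | SEU | aab; E -> b | aab; L -> b | SEU | aab; U -> a | La

Unit productions: L->E, S->L.
Unit pairs (A ⇒* B via units): (L,E), (S,E), (S,L).
S: inherits non-unit rules of {E, L, S} → SEU | UL | a | aab | b.
E: inherits non-unit rules of {E} → aab | b.
L: inherits non-unit rules of {E, L} → SEU | aab | b.
U: inherits non-unit rules of {U} → La | a.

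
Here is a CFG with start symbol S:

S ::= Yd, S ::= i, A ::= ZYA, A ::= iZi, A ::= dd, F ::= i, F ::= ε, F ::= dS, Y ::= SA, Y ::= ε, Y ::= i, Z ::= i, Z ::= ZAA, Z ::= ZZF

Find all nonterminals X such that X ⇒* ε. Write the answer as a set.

{F, Y}

Directly nullable (have an ε-rule): {F, Y}.
Not nullable: A, S, Z — each has a terminal in every rule's right-hand side or depends on a non-nullable symbol.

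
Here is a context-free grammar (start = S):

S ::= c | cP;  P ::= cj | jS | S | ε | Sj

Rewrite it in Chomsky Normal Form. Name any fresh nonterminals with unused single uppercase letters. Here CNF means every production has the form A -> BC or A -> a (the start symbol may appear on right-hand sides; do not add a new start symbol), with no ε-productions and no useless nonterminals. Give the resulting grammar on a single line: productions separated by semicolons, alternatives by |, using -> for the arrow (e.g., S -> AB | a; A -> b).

Nullable: {P}; after ε-elimination: S -> c | cP; P -> S | Sj | cj | jS.
After unit-elimination: S -> c | cP; P -> c | Sj | cP | cj | jS.
TERM: introduce B -> c, A -> j and substitute in every rule of length ≥2.

S -> c | BP; A -> j; B -> c; P -> c | AS | BA | BP | SA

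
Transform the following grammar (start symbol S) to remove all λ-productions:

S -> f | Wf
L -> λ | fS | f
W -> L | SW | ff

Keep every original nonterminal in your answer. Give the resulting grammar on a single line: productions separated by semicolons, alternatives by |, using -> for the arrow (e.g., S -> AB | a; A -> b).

S -> f | Wf; L -> f | fS; W -> L | S | SW | ff

Nullable set: {L, W}.
S -> Wf: W nullable, giving Wf | f.
Drop L -> λ.
W -> L: L nullable, giving L.
W -> SW: W nullable, giving S | SW.
Unchanged (no nullable symbols): S -> f; L -> f; L -> fS; W -> ff.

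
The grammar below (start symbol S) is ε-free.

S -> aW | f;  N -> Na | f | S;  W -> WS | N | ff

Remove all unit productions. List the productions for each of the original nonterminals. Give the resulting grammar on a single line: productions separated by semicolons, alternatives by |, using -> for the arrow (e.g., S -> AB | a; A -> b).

Unit productions: N->S, W->N.
Unit pairs (A ⇒* B via units): (N,S), (W,N), (W,S).
S: inherits non-unit rules of {S} → aW | f.
N: inherits non-unit rules of {N, S} → Na | aW | f.
W: inherits non-unit rules of {N, S, W} → Na | WS | aW | f | ff.

S -> f | aW; N -> f | Na | aW; W -> f | Na | WS | aW | ff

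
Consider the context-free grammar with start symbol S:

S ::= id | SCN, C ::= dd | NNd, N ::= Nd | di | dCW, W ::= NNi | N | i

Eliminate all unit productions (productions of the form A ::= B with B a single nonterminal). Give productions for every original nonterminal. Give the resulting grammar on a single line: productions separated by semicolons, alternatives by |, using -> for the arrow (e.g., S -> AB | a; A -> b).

Unit productions: W->N.
Unit pairs (A ⇒* B via units): (W,N).
S: inherits non-unit rules of {S} → SCN | id.
C: inherits non-unit rules of {C} → NNd | dd.
N: inherits non-unit rules of {N} → Nd | dCW | di.
W: inherits non-unit rules of {N, W} → NNi | Nd | dCW | di | i.

S -> id | SCN; C -> dd | NNd; N -> Nd | di | dCW; W -> i | Nd | di | NNi | dCW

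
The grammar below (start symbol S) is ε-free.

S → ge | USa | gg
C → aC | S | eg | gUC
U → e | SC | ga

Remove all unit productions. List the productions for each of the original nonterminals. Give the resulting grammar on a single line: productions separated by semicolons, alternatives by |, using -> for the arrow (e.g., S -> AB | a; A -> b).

S -> ge | gg | USa; C -> aC | eg | ge | gg | USa | gUC; U -> e | SC | ga

Unit productions: C->S.
Unit pairs (A ⇒* B via units): (C,S).
S: inherits non-unit rules of {S} → USa | ge | gg.
C: inherits non-unit rules of {C, S} → USa | aC | eg | gUC | ge | gg.
U: inherits non-unit rules of {U} → SC | e | ga.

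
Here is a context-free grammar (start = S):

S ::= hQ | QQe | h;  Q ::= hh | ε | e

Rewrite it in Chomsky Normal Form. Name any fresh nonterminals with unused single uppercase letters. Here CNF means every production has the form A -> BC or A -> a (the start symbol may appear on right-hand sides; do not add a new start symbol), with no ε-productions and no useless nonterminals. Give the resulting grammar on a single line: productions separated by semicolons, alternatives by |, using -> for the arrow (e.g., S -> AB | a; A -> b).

S -> e | h | AQ | QB | QC; A -> h; B -> e; C -> QB; Q -> e | AA

Nullable: {Q}; after ε-elimination: S -> e | h | Qe | hQ | QQe; Q -> e | hh.
No unit productions to eliminate.
TERM: introduce B -> e, A -> h and substitute in every rule of length ≥2.
BIN: S -> QQB becomes S -> QC, C -> QB.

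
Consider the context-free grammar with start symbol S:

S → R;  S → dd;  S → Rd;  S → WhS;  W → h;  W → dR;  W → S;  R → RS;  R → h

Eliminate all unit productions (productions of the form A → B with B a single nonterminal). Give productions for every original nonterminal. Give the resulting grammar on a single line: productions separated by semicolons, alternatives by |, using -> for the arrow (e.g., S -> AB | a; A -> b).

S -> h | RS | Rd | dd | WhS; R -> h | RS; W -> h | RS | Rd | dR | dd | WhS

Unit productions: S->R, W->S.
Unit pairs (A ⇒* B via units): (S,R), (W,R), (W,S).
S: inherits non-unit rules of {R, S} → RS | Rd | WhS | dd | h.
R: inherits non-unit rules of {R} → RS | h.
W: inherits non-unit rules of {R, S, W} → RS | Rd | WhS | dR | dd | h.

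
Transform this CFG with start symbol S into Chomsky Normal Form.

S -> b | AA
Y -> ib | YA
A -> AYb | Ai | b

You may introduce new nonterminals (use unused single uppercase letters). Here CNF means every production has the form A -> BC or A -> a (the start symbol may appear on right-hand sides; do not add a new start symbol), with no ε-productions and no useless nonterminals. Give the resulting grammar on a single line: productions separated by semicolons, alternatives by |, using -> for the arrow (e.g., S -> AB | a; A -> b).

S -> b | AA; A -> b | AC | AD; B -> b; C -> i; D -> YB; Y -> CB | YA

No ε-productions.
No unit productions to eliminate.
TERM: introduce B -> b, C -> i and substitute in every rule of length ≥2.
BIN: A -> AYB becomes A -> AD, D -> YB.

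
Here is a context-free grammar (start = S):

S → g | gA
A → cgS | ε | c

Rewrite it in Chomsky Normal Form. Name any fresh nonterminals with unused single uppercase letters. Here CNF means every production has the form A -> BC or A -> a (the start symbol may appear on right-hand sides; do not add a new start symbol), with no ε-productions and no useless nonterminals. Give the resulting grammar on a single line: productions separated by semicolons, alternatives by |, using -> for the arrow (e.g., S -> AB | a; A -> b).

Nullable: {A}; after ε-elimination: S -> g | gA; A -> c | cgS.
No unit productions to eliminate.
TERM: introduce B -> c, C -> g and substitute in every rule of length ≥2.
BIN: A -> BCS becomes A -> BD, D -> CS.

S -> g | CA; A -> c | BD; B -> c; C -> g; D -> CS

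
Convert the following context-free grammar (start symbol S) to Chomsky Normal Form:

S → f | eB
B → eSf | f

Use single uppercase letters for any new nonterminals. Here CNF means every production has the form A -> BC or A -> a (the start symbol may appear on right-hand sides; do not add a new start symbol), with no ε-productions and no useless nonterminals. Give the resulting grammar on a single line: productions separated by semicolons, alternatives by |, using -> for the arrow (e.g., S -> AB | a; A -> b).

No ε-productions.
No unit productions to eliminate.
TERM: introduce A -> e, C -> f and substitute in every rule of length ≥2.
BIN: B -> ASC becomes B -> AD, D -> SC.

S -> f | AB; A -> e; B -> f | AD; C -> f; D -> SC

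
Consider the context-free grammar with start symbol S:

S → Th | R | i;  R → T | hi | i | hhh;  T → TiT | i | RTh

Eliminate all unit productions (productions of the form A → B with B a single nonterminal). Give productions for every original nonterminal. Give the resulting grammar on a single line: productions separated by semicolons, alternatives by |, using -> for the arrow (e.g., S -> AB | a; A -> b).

Unit productions: R->T, S->R.
Unit pairs (A ⇒* B via units): (R,T), (S,R), (S,T).
S: inherits non-unit rules of {R, S, T} → RTh | Th | TiT | hhh | hi | i.
R: inherits non-unit rules of {R, T} → RTh | TiT | hhh | hi | i.
T: inherits non-unit rules of {T} → RTh | TiT | i.

S -> i | Th | hi | RTh | TiT | hhh; R -> i | hi | RTh | TiT | hhh; T -> i | RTh | TiT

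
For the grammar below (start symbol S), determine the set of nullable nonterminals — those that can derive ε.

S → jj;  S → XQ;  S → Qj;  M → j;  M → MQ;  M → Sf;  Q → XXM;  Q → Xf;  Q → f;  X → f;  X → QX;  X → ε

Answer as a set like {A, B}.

{X}

Directly nullable (have an ε-rule): {X}.
Not nullable: M, Q, S — each has a terminal in every rule's right-hand side or depends on a non-nullable symbol.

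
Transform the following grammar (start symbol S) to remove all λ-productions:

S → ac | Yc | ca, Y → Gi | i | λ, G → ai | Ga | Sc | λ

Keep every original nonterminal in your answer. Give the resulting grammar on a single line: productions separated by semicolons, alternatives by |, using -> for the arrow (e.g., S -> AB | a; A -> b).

Nullable set: {G, Y}.
S -> Yc: Y nullable, giving Yc | c.
Drop G -> λ.
G -> Ga: G nullable, giving Ga | a.
Drop Y -> λ.
Y -> Gi: G nullable, giving Gi | i.
Unchanged (no nullable symbols): S -> ac; S -> ca; G -> Sc; G -> ai; Y -> i.

S -> c | Yc | ac | ca; G -> a | Ga | Sc | ai; Y -> i | Gi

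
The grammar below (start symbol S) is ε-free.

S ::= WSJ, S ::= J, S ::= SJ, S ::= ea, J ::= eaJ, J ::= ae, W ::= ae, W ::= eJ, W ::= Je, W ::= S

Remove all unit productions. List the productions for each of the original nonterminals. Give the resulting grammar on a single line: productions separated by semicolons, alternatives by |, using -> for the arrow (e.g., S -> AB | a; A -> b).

Unit productions: S->J, W->S.
Unit pairs (A ⇒* B via units): (S,J), (W,J), (W,S).
S: inherits non-unit rules of {J, S} → SJ | WSJ | ae | ea | eaJ.
J: inherits non-unit rules of {J} → ae | eaJ.
W: inherits non-unit rules of {J, S, W} → Je | SJ | WSJ | ae | eJ | ea | eaJ.

S -> SJ | ae | ea | WSJ | eaJ; J -> ae | eaJ; W -> Je | SJ | ae | eJ | ea | WSJ | eaJ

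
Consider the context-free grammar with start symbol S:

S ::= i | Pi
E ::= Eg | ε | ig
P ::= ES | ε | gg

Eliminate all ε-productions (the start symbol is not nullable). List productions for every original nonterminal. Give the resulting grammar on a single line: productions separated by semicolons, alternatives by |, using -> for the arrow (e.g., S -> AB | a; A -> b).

Nullable set: {E, P}.
S -> Pi: P nullable, giving Pi | i.
Drop E -> ε.
E -> Eg: E nullable, giving Eg | g.
Drop P -> ε.
P -> ES: E nullable, giving ES | S.
Unchanged (no nullable symbols): S -> i; E -> ig; P -> gg.

S -> i | Pi; E -> g | Eg | ig; P -> S | ES | gg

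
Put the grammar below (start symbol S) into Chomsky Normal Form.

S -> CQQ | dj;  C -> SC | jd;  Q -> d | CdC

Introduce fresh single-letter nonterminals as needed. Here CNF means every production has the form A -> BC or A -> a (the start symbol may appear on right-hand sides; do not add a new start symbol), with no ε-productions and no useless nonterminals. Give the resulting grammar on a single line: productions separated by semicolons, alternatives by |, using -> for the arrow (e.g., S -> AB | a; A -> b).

S -> BA | CE; A -> j; B -> d; C -> AB | SC; D -> BC; E -> QQ; Q -> d | CD

No ε-productions.
No unit productions to eliminate.
TERM: introduce B -> d, A -> j and substitute in every rule of length ≥2.
BIN: Q -> CBC becomes Q -> CD, D -> BC; S -> CQQ becomes S -> CE, E -> QQ.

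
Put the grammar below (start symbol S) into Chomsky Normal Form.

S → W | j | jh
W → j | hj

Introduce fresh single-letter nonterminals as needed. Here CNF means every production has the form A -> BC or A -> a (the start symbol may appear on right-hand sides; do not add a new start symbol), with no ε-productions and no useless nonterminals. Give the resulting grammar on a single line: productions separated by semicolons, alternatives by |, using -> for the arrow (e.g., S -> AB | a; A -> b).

No ε-productions.
After unit-elimination: S -> j | hj | jh; W -> j | hj.
TERM: introduce A -> h, B -> j and substitute in every rule of length ≥2.
Drop unreachable/unproductive: W.

S -> j | AB | BA; A -> h; B -> j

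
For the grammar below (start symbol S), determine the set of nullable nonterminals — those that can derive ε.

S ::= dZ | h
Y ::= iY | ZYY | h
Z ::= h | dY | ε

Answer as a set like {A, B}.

{Z}

Directly nullable (have an ε-rule): {Z}.
Not nullable: S, Y — each has a terminal in every rule's right-hand side or depends on a non-nullable symbol.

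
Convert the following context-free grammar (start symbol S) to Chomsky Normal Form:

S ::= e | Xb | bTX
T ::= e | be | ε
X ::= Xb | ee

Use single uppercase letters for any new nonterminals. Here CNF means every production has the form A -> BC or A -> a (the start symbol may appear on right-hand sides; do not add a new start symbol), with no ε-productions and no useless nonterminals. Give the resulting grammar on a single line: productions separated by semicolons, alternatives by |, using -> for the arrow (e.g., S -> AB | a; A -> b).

S -> e | AC | AX | XA; A -> b; B -> e; C -> TX; T -> e | AB; X -> BB | XA

Nullable: {T}; after ε-elimination: S -> e | Xb | bX | bTX; T -> e | be; X -> Xb | ee.
No unit productions to eliminate.
TERM: introduce A -> b, B -> e and substitute in every rule of length ≥2.
BIN: S -> ATX becomes S -> AC, C -> TX.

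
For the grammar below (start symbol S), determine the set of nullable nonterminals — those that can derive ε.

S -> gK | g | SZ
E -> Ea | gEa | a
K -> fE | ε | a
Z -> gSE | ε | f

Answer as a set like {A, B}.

Directly nullable (have an ε-rule): {K, Z}.
Not nullable: E, S — each has a terminal in every rule's right-hand side or depends on a non-nullable symbol.

{K, Z}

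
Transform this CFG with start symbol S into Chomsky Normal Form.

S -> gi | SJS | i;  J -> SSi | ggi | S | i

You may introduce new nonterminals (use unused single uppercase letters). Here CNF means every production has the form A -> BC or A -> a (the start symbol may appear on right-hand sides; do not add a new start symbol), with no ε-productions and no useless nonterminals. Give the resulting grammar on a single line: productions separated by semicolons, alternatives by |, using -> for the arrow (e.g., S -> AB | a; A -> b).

S -> i | BA | SF; A -> i; B -> g; C -> BA; D -> JS; E -> SA; F -> JS; J -> i | BA | BC | SD | SE

No ε-productions.
After unit-elimination: S -> i | gi | SJS; J -> i | gi | SJS | SSi | ggi.
TERM: introduce B -> g, A -> i and substitute in every rule of length ≥2.
BIN: J -> BBA becomes J -> BC, C -> BA; J -> SJS becomes J -> SD, D -> JS; J -> SSA becomes J -> SE, E -> SA; S -> SJS becomes S -> SF, F -> JS.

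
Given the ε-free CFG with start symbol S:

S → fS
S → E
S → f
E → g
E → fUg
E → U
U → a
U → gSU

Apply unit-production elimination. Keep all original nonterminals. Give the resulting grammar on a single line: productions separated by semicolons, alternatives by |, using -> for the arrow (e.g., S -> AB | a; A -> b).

S -> a | f | g | fS | fUg | gSU; E -> a | g | fUg | gSU; U -> a | gSU

Unit productions: E->U, S->E.
Unit pairs (A ⇒* B via units): (E,U), (S,E), (S,U).
S: inherits non-unit rules of {E, S, U} → a | f | fS | fUg | g | gSU.
E: inherits non-unit rules of {E, U} → a | fUg | g | gSU.
U: inherits non-unit rules of {U} → a | gSU.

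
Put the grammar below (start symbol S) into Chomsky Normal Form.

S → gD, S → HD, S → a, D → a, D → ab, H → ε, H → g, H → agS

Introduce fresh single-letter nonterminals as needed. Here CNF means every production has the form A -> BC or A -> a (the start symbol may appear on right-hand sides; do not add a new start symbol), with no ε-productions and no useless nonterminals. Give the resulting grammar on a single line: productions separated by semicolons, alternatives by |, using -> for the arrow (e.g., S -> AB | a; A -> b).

S -> a | AB | CD | HD; A -> a; B -> b; C -> g; D -> a | AB; E -> CS; H -> g | AE

Nullable: {H}; after ε-elimination: S -> D | a | HD | gD; D -> a | ab; H -> g | agS.
After unit-elimination: S -> a | HD | ab | gD; D -> a | ab; H -> g | agS.
TERM: introduce A -> a, B -> b, C -> g and substitute in every rule of length ≥2.
BIN: H -> ACS becomes H -> AE, E -> CS.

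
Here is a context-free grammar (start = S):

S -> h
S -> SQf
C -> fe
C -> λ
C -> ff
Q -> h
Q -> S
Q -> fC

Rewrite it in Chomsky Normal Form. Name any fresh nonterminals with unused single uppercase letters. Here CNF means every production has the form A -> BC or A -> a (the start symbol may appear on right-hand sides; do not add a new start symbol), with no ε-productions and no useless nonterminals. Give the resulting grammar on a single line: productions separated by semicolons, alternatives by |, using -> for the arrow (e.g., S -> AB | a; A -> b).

Nullable: {C}; after ε-elimination: S -> h | SQf; C -> fe | ff; Q -> S | f | h | fC.
After unit-elimination: S -> h | SQf; C -> fe | ff; Q -> f | h | fC | SQf.
TERM: introduce B -> e, A -> f and substitute in every rule of length ≥2.
BIN: Q -> SQA becomes Q -> SD, D -> QA; S -> SQA becomes S -> SE, E -> QA.

S -> h | SE; A -> f; B -> e; C -> AA | AB; D -> QA; E -> QA; Q -> f | h | AC | SD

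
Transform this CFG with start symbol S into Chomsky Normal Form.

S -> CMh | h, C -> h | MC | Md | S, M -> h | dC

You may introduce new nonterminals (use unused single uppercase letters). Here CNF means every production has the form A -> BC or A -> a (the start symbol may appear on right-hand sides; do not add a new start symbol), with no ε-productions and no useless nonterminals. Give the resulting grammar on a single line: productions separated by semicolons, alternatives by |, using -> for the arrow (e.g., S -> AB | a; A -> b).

No ε-productions.
After unit-elimination: S -> h | CMh; C -> h | MC | Md | CMh; M -> h | dC.
TERM: introduce B -> d, A -> h and substitute in every rule of length ≥2.
BIN: C -> CMA becomes C -> CD, D -> MA; S -> CMA becomes S -> CE, E -> MA.

S -> h | CE; A -> h; B -> d; C -> h | CD | MB | MC; D -> MA; E -> MA; M -> h | BC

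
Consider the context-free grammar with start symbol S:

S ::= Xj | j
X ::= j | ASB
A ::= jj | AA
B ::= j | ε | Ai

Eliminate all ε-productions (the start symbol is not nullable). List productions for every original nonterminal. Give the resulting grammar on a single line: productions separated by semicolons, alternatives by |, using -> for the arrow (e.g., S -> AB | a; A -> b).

Nullable set: {B}.
Drop B -> ε.
X -> ASB: B nullable, giving AS | ASB.
Unchanged (no nullable symbols): S -> Xj; S -> j; A -> AA; A -> jj; B -> Ai; B -> j; X -> j.

S -> j | Xj; A -> AA | jj; B -> j | Ai; X -> j | AS | ASB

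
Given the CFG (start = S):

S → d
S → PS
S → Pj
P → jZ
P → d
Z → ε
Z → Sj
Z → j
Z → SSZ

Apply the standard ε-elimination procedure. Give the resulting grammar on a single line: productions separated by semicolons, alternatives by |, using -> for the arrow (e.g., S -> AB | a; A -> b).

Nullable set: {Z}.
P -> jZ: Z nullable, giving j | jZ.
Drop Z -> ε.
Z -> SSZ: Z nullable, giving SS | SSZ.
Unchanged (no nullable symbols): S -> PS; S -> Pj; S -> d; P -> d; Z -> Sj; Z -> j.

S -> d | PS | Pj; P -> d | j | jZ; Z -> j | SS | Sj | SSZ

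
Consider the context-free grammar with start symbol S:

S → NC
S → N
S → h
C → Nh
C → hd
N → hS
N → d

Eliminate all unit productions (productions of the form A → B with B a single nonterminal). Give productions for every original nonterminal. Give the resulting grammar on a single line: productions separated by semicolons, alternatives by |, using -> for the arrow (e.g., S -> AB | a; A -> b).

S -> d | h | NC | hS; C -> Nh | hd; N -> d | hS

Unit productions: S->N.
Unit pairs (A ⇒* B via units): (S,N).
S: inherits non-unit rules of {N, S} → NC | d | h | hS.
C: inherits non-unit rules of {C} → Nh | hd.
N: inherits non-unit rules of {N} → d | hS.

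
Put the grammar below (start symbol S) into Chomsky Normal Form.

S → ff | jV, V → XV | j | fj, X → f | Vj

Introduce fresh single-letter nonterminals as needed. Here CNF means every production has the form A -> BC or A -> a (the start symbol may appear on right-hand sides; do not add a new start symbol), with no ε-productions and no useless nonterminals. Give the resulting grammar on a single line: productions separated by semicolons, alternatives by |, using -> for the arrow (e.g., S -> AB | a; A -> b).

No ε-productions.
No unit productions to eliminate.
TERM: introduce A -> f, B -> j and substitute in every rule of length ≥2.

S -> AA | BV; A -> f; B -> j; V -> j | AB | XV; X -> f | VB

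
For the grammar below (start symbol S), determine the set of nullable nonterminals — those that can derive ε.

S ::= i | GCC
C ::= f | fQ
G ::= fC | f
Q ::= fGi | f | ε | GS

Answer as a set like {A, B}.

Directly nullable (have an ε-rule): {Q}.
Not nullable: C, G, S — each has a terminal in every rule's right-hand side or depends on a non-nullable symbol.

{Q}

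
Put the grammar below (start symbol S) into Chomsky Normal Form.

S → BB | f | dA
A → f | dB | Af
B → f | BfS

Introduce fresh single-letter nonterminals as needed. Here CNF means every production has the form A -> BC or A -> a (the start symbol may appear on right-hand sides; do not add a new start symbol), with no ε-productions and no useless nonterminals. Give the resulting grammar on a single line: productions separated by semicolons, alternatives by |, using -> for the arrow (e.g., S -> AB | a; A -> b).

No ε-productions.
No unit productions to eliminate.
TERM: introduce D -> d, C -> f and substitute in every rule of length ≥2.
BIN: B -> BCS becomes B -> BE, E -> CS.

S -> f | BB | DA; A -> f | AC | DB; B -> f | BE; C -> f; D -> d; E -> CS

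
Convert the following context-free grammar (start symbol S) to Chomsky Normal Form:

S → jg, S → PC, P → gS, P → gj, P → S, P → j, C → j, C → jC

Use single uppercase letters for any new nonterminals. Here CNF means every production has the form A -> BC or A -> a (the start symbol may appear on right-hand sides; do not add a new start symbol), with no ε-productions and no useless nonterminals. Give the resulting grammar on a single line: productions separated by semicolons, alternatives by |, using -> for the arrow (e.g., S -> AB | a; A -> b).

No ε-productions.
After unit-elimination: S -> PC | jg; C -> j | jC; P -> j | PC | gS | gj | jg.
TERM: introduce B -> g, A -> j and substitute in every rule of length ≥2.

S -> AB | PC; A -> j; B -> g; C -> j | AC; P -> j | AB | BA | BS | PC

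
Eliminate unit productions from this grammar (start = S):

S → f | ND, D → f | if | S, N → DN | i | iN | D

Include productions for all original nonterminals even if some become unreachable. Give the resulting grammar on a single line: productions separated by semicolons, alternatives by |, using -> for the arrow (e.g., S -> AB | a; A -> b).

S -> f | ND; D -> f | ND | if; N -> f | i | DN | ND | iN | if

Unit productions: D->S, N->D.
Unit pairs (A ⇒* B via units): (D,S), (N,D), (N,S).
S: inherits non-unit rules of {S} → ND | f.
D: inherits non-unit rules of {D, S} → ND | f | if.
N: inherits non-unit rules of {D, N, S} → DN | ND | f | i | iN | if.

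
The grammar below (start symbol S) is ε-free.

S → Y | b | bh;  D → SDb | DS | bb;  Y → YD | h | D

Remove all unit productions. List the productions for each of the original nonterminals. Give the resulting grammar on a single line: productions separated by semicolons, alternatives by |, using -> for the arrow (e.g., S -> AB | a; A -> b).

S -> b | h | DS | YD | bb | bh | SDb; D -> DS | bb | SDb; Y -> h | DS | YD | bb | SDb

Unit productions: S->Y, Y->D.
Unit pairs (A ⇒* B via units): (S,D), (S,Y), (Y,D).
S: inherits non-unit rules of {D, S, Y} → DS | SDb | YD | b | bb | bh | h.
D: inherits non-unit rules of {D} → DS | SDb | bb.
Y: inherits non-unit rules of {D, Y} → DS | SDb | YD | bb | h.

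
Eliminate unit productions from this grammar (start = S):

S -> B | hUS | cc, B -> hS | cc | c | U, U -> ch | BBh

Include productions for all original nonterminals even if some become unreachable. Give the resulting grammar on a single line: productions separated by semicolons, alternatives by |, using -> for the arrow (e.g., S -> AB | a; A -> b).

S -> c | cc | ch | hS | BBh | hUS; B -> c | cc | ch | hS | BBh; U -> ch | BBh

Unit productions: B->U, S->B.
Unit pairs (A ⇒* B via units): (B,U), (S,B), (S,U).
S: inherits non-unit rules of {B, S, U} → BBh | c | cc | ch | hS | hUS.
B: inherits non-unit rules of {B, U} → BBh | c | cc | ch | hS.
U: inherits non-unit rules of {U} → BBh | ch.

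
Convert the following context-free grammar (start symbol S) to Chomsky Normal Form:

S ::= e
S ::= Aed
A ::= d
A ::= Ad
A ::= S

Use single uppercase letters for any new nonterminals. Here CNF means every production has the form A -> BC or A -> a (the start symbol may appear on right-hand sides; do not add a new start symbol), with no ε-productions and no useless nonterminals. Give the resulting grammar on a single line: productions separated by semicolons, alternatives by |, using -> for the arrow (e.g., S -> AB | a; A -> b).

No ε-productions.
After unit-elimination: S -> e | Aed; A -> d | e | Ad | Aed.
TERM: introduce B -> d, C -> e and substitute in every rule of length ≥2.
BIN: A -> ACB becomes A -> AD, D -> CB; S -> ACB becomes S -> AE, E -> CB.

S -> e | AE; A -> d | e | AB | AD; B -> d; C -> e; D -> CB; E -> CB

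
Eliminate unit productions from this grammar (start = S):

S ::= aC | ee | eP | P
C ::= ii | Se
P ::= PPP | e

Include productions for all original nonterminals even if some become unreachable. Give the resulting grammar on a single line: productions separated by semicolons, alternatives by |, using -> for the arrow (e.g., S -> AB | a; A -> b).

S -> e | aC | eP | ee | PPP; C -> Se | ii; P -> e | PPP

Unit productions: S->P.
Unit pairs (A ⇒* B via units): (S,P).
S: inherits non-unit rules of {P, S} → PPP | aC | e | eP | ee.
C: inherits non-unit rules of {C} → Se | ii.
P: inherits non-unit rules of {P} → PPP | e.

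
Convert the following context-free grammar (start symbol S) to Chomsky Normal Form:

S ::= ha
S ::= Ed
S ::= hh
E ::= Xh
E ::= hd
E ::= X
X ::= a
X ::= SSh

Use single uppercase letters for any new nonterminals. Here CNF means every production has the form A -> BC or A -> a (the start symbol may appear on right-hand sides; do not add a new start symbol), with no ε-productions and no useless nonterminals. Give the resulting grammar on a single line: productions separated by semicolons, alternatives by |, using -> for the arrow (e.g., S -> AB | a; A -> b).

No ε-productions.
After unit-elimination: S -> Ed | ha | hh; E -> a | Xh | hd | SSh; X -> a | SSh.
TERM: introduce C -> a, B -> d, A -> h and substitute in every rule of length ≥2.
BIN: E -> SSA becomes E -> SD, D -> SA; X -> SSA becomes X -> SF, F -> SA.

S -> AA | AC | EB; A -> h; B -> d; C -> a; D -> SA; E -> a | AB | SD | XA; F -> SA; X -> a | SF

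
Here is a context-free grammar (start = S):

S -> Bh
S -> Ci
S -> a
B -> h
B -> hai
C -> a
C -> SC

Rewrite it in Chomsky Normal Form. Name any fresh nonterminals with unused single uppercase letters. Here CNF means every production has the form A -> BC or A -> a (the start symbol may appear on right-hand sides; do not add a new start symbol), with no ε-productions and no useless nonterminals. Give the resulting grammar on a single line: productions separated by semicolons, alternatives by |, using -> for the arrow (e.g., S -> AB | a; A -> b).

No ε-productions.
No unit productions to eliminate.
TERM: introduce D -> a, A -> h, E -> i and substitute in every rule of length ≥2.
BIN: B -> ADE becomes B -> AF, F -> DE.

S -> a | BA | CE; A -> h; B -> h | AF; C -> a | SC; D -> a; E -> i; F -> DE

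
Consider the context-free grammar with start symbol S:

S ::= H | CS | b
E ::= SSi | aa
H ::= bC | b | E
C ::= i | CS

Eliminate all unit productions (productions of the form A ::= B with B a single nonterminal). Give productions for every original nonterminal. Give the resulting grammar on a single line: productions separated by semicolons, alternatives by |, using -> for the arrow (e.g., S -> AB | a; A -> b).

Unit productions: H->E, S->H.
Unit pairs (A ⇒* B via units): (H,E), (S,E), (S,H).
S: inherits non-unit rules of {E, H, S} → CS | SSi | aa | b | bC.
C: inherits non-unit rules of {C} → CS | i.
E: inherits non-unit rules of {E} → SSi | aa.
H: inherits non-unit rules of {E, H} → SSi | aa | b | bC.

S -> b | CS | aa | bC | SSi; C -> i | CS; E -> aa | SSi; H -> b | aa | bC | SSi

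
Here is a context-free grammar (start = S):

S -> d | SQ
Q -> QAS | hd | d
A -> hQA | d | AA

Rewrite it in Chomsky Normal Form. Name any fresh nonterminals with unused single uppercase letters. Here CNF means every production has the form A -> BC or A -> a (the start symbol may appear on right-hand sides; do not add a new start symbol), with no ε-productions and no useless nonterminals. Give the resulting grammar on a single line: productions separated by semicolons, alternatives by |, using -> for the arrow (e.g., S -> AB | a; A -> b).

S -> d | SQ; A -> d | AA | BD; B -> h; C -> d; D -> QA; E -> AS; Q -> d | BC | QE

No ε-productions.
No unit productions to eliminate.
TERM: introduce C -> d, B -> h and substitute in every rule of length ≥2.
BIN: A -> BQA becomes A -> BD, D -> QA; Q -> QAS becomes Q -> QE, E -> AS.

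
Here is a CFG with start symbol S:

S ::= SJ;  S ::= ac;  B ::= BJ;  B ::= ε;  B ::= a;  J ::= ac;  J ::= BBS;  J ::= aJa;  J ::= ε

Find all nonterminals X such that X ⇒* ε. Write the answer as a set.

Directly nullable (have an ε-rule): {B, J}.
Not nullable: S — each has a terminal in every rule's right-hand side or depends on a non-nullable symbol.

{B, J}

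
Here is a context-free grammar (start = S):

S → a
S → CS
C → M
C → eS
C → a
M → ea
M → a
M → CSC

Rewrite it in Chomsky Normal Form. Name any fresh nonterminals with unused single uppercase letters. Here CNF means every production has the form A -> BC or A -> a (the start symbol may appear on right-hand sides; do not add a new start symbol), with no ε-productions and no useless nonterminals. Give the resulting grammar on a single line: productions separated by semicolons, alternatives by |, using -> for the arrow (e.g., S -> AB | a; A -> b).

No ε-productions.
After unit-elimination: S -> a | CS; C -> a | eS | ea | CSC; M -> a | ea | CSC.
TERM: introduce B -> a, A -> e and substitute in every rule of length ≥2.
BIN: C -> CSC becomes C -> CD, D -> SC; M -> CSC becomes M -> CE, E -> SC.
Drop unreachable/unproductive: M.

S -> a | CS; A -> e; B -> a; C -> a | AB | AS | CD; D -> SC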